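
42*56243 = 2362206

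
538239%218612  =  101015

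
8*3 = 24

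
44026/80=550 + 13/40 = 550.33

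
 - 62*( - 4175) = 258850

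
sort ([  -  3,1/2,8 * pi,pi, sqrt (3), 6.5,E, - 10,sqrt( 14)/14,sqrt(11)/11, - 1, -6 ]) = [ - 10,- 6, - 3, - 1,sqrt (14)/14 , sqrt( 11 )/11 , 1/2,sqrt( 3),E,pi, 6.5, 8 *pi] 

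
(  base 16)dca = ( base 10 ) 3530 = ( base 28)4e2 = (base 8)6712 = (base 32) 3ea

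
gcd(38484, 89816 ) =4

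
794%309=176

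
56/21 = 2 + 2/3 = 2.67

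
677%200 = 77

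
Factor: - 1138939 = -41^1 *27779^1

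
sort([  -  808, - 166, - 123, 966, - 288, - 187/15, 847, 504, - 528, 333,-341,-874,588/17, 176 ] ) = [  -  874, - 808, - 528, - 341, - 288, - 166 , - 123, - 187/15, 588/17, 176, 333,  504,847  ,  966 ]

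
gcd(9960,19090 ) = 830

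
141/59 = 141/59 = 2.39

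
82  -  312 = -230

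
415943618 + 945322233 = 1361265851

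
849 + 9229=10078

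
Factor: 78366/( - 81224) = -2^(- 2) * 3^1*11^ ( - 1) * 13^( - 1)*37^1*71^( - 1)*353^1 = - 39183/40612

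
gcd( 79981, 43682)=1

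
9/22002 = 3/7334 = 0.00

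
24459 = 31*789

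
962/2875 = 962/2875 = 0.33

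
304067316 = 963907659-659840343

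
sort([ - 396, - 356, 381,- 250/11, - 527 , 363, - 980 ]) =[- 980, - 527, - 396,-356 , - 250/11,363,381 ]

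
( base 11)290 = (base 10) 341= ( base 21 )G5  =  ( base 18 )10H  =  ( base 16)155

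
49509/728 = 68 + 5/728 = 68.01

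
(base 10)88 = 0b1011000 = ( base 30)2s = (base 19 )4c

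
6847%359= 26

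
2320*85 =197200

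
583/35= 583/35 =16.66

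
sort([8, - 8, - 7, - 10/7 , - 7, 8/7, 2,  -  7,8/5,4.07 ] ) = [ - 8 , - 7, - 7, -7, - 10/7,8/7,8/5, 2, 4.07,8]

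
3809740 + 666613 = 4476353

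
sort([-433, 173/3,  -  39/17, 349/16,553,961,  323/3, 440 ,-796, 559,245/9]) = [ - 796, - 433,-39/17,  349/16 , 245/9,173/3 , 323/3, 440, 553, 559,961]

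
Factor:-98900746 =-2^1*7^1 * 2633^1*2683^1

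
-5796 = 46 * (-126)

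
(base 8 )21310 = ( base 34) 7nu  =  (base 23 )gj3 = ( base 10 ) 8904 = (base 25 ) E64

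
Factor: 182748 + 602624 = 785372 = 2^2*7^2*4007^1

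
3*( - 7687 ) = - 23061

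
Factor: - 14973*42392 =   -  634735416  =  - 2^3*3^1*7^2 * 23^1 * 31^1*757^1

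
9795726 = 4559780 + 5235946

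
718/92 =7 + 37/46=7.80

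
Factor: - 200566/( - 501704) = 347/868 =2^ ( - 2)*7^(-1)*31^( - 1)*347^1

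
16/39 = 16/39=   0.41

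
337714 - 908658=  - 570944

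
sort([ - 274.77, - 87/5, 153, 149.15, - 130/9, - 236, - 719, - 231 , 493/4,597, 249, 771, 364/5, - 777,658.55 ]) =[ - 777,-719,-274.77, - 236, - 231, - 87/5, - 130/9,364/5,  493/4, 149.15,153,249, 597,658.55, 771 ]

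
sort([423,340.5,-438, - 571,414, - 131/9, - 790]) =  [ - 790, - 571,- 438,-131/9,340.5, 414,  423 ] 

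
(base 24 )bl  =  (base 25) ba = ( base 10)285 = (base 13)18c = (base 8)435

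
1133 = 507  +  626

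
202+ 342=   544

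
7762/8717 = 7762/8717=0.89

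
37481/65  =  37481/65  =  576.63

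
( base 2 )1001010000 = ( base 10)592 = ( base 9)727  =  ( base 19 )1c3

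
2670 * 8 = 21360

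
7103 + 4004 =11107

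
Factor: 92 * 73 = 2^2*23^1*73^1 = 6716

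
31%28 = 3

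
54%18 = 0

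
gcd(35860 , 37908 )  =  4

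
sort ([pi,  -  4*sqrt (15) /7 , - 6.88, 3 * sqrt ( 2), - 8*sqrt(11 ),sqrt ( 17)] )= [  -  8*  sqrt( 11), - 6.88 ,-4*sqrt ( 15 ) /7, pi, sqrt(17 ), 3* sqrt ( 2)]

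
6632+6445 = 13077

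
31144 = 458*68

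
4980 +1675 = 6655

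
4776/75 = 1592/25 = 63.68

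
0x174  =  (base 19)10b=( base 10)372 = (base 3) 111210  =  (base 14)1C8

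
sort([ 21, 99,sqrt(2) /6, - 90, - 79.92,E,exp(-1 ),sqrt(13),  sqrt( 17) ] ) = [  -  90, - 79.92 , sqrt( 2)/6,exp( - 1),  E,sqrt(13),sqrt(17),21,99 ] 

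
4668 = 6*778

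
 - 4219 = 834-5053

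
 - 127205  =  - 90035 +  - 37170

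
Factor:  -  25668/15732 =- 19^( - 1 ) * 31^1 = - 31/19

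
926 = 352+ 574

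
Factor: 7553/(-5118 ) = - 2^( - 1)*3^(-1)*7^1*13^1*83^1*853^( - 1)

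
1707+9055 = 10762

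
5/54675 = 1/10935 = 0.00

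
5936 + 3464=9400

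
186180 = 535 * 348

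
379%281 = 98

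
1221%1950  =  1221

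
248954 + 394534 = 643488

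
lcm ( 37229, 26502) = 1563618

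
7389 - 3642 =3747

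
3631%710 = 81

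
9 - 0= 9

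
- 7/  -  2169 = 7/2169 = 0.00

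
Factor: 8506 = 2^1*4253^1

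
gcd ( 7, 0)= 7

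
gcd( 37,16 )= 1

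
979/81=12+7/81 = 12.09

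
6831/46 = 297/2= 148.50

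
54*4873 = 263142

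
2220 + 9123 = 11343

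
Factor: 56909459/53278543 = 31^2*1423^(-1)*37441^( - 1 )*59219^1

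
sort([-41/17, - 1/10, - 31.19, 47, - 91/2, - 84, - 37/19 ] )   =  [ - 84, - 91/2, - 31.19 , -41/17, - 37/19 , - 1/10, 47 ] 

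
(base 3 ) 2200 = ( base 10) 72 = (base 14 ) 52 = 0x48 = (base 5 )242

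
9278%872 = 558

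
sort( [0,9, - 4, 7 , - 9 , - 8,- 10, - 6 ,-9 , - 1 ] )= [-10,- 9, - 9,- 8,-6 ,-4, - 1,0,7, 9]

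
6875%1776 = 1547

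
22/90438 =11/45219 = 0.00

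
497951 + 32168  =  530119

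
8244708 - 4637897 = 3606811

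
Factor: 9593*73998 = 709862814 = 2^1*3^2*53^1*181^1*4111^1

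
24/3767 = 24/3767 = 0.01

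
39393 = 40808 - 1415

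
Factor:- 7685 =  - 5^1*29^1*53^1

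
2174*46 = 100004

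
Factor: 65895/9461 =3^1 * 5^1*23^1*191^1*9461^( - 1)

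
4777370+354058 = 5131428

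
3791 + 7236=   11027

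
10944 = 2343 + 8601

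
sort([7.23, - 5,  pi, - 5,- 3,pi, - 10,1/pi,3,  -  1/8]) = [ - 10,-5, - 5,- 3, - 1/8,  1/pi,3, pi, pi,7.23]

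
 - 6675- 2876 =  - 9551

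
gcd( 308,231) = 77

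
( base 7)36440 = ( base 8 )22415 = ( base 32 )98D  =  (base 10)9485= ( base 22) JD3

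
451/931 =451/931 = 0.48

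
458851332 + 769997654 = 1228848986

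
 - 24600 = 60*( - 410)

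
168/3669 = 56/1223 = 0.05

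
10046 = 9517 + 529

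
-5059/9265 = -1 + 4206/9265 = - 0.55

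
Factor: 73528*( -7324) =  - 538519072 = -2^5*7^1*13^1*101^1*1831^1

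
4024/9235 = 4024/9235= 0.44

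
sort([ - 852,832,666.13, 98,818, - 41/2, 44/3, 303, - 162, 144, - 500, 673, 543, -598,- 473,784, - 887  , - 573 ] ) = [ - 887, - 852, - 598 , - 573, - 500, - 473 , - 162, - 41/2,44/3,98,  144,303,543, 666.13,673, 784,  818,  832]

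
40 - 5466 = -5426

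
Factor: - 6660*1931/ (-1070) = 1286046/107 = 2^1 * 3^2 * 37^1*107^(  -  1)*1931^1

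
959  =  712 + 247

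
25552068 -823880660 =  - 798328592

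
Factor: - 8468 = -2^2 * 29^1*73^1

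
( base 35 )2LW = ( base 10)3217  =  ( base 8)6221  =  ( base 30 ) 3h7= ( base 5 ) 100332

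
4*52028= 208112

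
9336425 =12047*775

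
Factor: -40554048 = -2^6*3^1* 211219^1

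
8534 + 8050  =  16584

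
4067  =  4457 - 390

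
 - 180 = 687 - 867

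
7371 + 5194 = 12565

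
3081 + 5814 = 8895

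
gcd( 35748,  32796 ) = 36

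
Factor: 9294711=3^1*3098237^1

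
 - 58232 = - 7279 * 8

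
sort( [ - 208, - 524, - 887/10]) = [-524,- 208, - 887/10] 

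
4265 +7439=11704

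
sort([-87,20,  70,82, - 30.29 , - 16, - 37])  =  [ - 87, - 37, - 30.29, - 16,20,70,82 ] 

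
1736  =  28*62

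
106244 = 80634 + 25610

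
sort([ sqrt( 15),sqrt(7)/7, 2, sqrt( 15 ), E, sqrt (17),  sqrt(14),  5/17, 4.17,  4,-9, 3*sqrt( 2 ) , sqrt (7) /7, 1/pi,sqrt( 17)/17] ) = [ - 9 , sqrt(17 )/17,  5/17, 1/pi,sqrt( 7)/7, sqrt(7)/7 , 2, E, sqrt(14),sqrt(15),sqrt( 15 ),4 , sqrt(17),4.17,3*sqrt(2)] 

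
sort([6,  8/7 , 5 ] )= [ 8/7, 5,6] 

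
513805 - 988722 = - 474917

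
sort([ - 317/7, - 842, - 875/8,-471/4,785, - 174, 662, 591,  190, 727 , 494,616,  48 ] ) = [  -  842, - 174, - 471/4, - 875/8, - 317/7, 48, 190, 494,591,616,662,727  ,  785]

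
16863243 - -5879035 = 22742278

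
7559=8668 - 1109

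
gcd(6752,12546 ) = 2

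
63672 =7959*8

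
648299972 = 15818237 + 632481735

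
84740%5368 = 4220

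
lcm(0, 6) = 0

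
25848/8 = 3231=3231.00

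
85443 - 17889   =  67554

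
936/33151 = 936/33151 = 0.03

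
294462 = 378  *779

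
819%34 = 3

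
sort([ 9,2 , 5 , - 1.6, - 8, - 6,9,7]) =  [ - 8, - 6,-1.6, 2, 5, 7,9, 9]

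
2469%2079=390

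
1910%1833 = 77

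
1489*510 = 759390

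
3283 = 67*49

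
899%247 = 158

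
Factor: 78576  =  2^4 * 3^1*1637^1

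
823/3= 274 + 1/3= 274.33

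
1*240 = 240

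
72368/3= 72368/3  =  24122.67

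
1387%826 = 561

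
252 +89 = 341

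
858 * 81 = 69498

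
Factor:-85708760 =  - 2^3*5^1*2142719^1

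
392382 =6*65397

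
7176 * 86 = 617136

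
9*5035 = 45315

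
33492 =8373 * 4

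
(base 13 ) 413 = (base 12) 498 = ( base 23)172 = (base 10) 692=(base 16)2B4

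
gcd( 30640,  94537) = 1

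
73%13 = 8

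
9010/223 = 9010/223 = 40.40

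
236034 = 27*8742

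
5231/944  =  5 + 511/944 = 5.54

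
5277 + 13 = 5290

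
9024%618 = 372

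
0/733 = 0= 0.00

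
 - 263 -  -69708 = 69445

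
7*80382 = 562674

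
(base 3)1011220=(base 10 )861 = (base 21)1K0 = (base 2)1101011101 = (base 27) 14O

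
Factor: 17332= 2^2*7^1*619^1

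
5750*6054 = 34810500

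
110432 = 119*928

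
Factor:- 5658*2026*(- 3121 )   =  2^2*3^1*23^1*41^1 * 1013^1*3121^1 = 35776360068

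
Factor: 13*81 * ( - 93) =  - 3^5*13^1*31^1 = - 97929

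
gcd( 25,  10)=5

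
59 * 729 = 43011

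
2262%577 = 531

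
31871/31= 31871/31 = 1028.10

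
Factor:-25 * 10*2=  -  2^2*5^3 = - 500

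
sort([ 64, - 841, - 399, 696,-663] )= [-841, - 663, - 399,64,696 ] 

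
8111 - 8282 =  - 171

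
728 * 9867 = 7183176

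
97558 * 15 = 1463370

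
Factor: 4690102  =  2^1*373^1 *6287^1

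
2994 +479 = 3473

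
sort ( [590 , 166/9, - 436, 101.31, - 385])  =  [ -436, - 385, 166/9, 101.31,590]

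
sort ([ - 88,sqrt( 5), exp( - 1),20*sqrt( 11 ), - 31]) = [ - 88,-31, exp(- 1 ), sqrt( 5), 20 * sqrt( 11)]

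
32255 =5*6451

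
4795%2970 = 1825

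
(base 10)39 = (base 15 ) 29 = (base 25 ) 1e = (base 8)47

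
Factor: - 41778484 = - 2^2*11^1*73^1*13007^1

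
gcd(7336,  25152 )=1048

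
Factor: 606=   2^1*3^1*101^1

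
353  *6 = 2118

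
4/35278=2/17639= 0.00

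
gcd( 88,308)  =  44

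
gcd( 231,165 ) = 33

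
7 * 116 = 812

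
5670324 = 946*5994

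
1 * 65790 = 65790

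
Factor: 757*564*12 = 5123376=2^4*3^2*47^1*757^1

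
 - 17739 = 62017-79756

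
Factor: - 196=- 2^2 * 7^2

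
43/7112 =43/7112 = 0.01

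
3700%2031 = 1669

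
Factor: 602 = 2^1*7^1*43^1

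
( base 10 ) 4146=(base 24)74I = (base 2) 1000000110010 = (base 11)312a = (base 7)15042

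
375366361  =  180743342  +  194623019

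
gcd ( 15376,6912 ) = 16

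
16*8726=139616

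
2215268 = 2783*796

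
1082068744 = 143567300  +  938501444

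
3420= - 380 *( - 9)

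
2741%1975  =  766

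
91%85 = 6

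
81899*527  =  43160773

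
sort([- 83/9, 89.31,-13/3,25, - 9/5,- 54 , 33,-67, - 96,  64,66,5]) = [-96, - 67,-54,-83/9, - 13/3, - 9/5,5,25,33 , 64, 66,89.31 ] 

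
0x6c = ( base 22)4k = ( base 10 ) 108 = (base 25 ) 48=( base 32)3c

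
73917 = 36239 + 37678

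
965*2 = 1930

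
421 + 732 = 1153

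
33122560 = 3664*9040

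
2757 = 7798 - 5041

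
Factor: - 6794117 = -11^1 * 617647^1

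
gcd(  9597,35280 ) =21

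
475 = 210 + 265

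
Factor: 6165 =3^2*5^1*137^1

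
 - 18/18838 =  - 9/9419  =  -0.00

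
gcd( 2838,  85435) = 1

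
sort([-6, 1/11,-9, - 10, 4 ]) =[ -10, - 9, - 6, 1/11, 4 ] 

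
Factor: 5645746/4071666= 2822873/2035833 = 3^( - 1) * 863^1*3271^1 * 678611^( - 1)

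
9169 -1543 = 7626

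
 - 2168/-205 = 2168/205  =  10.58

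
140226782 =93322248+46904534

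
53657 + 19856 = 73513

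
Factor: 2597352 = 2^3*3^1*108223^1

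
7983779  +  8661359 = 16645138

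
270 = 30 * 9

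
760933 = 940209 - 179276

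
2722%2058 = 664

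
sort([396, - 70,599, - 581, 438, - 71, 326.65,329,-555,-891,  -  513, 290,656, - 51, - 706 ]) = [ -891,-706, - 581, - 555, -513, - 71, - 70, - 51, 290, 326.65,329 , 396,438, 599,656 ] 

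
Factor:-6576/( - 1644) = 2^2 = 4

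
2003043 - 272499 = 1730544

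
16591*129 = 2140239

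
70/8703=70/8703   =  0.01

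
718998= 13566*53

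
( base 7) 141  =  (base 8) 116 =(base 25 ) 33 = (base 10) 78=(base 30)2i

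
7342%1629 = 826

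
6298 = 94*67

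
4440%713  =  162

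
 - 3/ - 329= 3/329 = 0.01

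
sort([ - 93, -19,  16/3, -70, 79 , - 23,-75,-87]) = [  -  93, - 87 , - 75, - 70, - 23, - 19 , 16/3, 79 ] 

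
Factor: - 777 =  - 3^1*7^1*37^1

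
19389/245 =19389/245= 79.14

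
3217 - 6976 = - 3759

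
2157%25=7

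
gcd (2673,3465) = 99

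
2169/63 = 34  +  3/7 = 34.43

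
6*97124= 582744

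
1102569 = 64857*17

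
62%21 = 20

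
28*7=196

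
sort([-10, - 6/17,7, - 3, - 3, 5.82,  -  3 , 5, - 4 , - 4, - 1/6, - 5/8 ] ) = [ - 10, - 4, - 4, - 3, - 3, - 3, - 5/8,-6/17,  -  1/6, 5,5.82,7]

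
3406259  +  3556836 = 6963095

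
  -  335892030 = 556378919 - 892270949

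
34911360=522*66880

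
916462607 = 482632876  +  433829731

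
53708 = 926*58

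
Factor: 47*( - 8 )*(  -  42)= 2^4*3^1 * 7^1*47^1 = 15792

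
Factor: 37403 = 113^1*331^1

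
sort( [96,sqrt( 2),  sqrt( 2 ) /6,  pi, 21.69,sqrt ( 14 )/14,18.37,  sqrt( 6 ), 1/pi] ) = [ sqrt( 2)/6 , sqrt( 14)/14,1/pi, sqrt(2 ),sqrt(6), pi,  18.37,21.69,96] 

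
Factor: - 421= - 421^1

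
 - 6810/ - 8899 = 6810/8899 = 0.77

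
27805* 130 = 3614650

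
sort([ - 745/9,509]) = [  -  745/9,509]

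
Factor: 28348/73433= 2^2 * 19^1 * 373^1*  73433^( - 1)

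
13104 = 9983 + 3121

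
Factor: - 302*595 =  - 179690= -2^1*5^1*7^1*17^1*151^1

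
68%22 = 2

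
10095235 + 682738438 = 692833673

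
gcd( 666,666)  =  666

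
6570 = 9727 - 3157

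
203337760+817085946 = 1020423706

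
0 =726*0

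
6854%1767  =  1553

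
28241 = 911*31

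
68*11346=771528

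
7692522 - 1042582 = 6649940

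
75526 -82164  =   - 6638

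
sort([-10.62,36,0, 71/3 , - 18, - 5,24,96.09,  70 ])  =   [ - 18,-10.62, - 5,0,71/3, 24,36,70,96.09 ] 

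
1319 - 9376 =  - 8057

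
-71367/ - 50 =71367/50 = 1427.34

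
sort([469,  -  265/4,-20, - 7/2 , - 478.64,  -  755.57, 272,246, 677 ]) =[-755.57, - 478.64, - 265/4,  -  20,-7/2,246,272, 469 , 677]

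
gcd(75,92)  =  1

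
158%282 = 158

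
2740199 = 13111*209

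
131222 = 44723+86499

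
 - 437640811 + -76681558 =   -  514322369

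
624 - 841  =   - 217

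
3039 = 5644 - 2605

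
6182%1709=1055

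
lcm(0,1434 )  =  0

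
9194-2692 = 6502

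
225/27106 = 225/27106= 0.01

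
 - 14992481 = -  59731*251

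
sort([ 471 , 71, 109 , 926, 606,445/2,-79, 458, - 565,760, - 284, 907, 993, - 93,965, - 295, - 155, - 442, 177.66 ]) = [ - 565, - 442,-295,-284, - 155, - 93,  -  79, 71, 109, 177.66, 445/2, 458,471, 606, 760, 907, 926,965, 993 ]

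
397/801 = 397/801= 0.50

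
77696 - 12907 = 64789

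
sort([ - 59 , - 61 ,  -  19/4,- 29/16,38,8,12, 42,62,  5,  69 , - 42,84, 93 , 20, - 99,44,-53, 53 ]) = [ -99, - 61, - 59, - 53 ,-42,  -  19/4 , - 29/16, 5, 8, 12,  20, 38,  42, 44,  53, 62,69,84, 93 ]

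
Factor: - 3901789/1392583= - 17^2*23^1*89^ (  -  1 )*587^1*15647^( -1)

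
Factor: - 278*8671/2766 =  - 1205269/1383 = -3^( - 1)*13^1*23^1*29^1*139^1*461^( - 1) 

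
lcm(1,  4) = 4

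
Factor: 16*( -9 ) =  -2^4 *3^2 = -144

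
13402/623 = 13402/623 = 21.51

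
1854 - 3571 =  - 1717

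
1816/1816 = 1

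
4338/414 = 241/23 = 10.48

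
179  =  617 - 438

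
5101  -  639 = 4462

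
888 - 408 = 480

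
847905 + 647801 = 1495706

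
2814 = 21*134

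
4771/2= 4771/2 =2385.50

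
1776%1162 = 614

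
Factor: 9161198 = 2^1 *17^1*211^1*1277^1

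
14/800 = 7/400 = 0.02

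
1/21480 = 1/21480 = 0.00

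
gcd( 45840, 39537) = 573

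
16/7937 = 16/7937 = 0.00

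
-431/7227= -1 + 6796/7227 =- 0.06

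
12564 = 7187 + 5377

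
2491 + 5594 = 8085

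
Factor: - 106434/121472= - 2^( - 6 )*3^6*13^(-1 ) = -729/832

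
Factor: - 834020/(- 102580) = 187/23 = 11^1*17^1*23^( - 1) 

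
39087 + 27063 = 66150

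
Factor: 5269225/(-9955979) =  - 5^2 * 11^( - 1 )*13^1*31^1*523^1*599^( - 1)*1511^( - 1) 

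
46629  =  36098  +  10531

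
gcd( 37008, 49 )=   1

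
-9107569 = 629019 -9736588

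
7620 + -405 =7215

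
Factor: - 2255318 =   -  2^1*13^1*86743^1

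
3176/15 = 211 + 11/15=211.73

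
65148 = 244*267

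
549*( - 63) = -34587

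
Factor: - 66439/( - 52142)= 2^( - 1)*31^( -1)*79^1= 79/62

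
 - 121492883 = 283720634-405213517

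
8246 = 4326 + 3920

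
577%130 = 57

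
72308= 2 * 36154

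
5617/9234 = 5617/9234 = 0.61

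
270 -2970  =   - 2700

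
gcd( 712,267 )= 89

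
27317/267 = 27317/267  =  102.31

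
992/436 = 248/109 = 2.28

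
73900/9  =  73900/9= 8211.11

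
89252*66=5890632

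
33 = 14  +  19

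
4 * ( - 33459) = -133836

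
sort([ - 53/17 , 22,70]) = [ - 53/17,22, 70]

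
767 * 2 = 1534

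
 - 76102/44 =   -  1730+9/22= - 1729.59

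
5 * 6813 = 34065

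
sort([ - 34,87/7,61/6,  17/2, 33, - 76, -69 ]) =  [ - 76,-69,  -  34,17/2, 61/6,87/7,33]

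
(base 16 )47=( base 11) 65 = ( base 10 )71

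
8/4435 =8/4435 =0.00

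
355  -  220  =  135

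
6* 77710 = 466260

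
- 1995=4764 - 6759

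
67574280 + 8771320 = 76345600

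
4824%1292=948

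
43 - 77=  - 34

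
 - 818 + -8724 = -9542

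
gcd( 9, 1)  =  1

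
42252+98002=140254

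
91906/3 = 91906/3 = 30635.33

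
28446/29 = 28446/29  =  980.90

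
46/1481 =46/1481 = 0.03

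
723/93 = 241/31 = 7.77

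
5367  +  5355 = 10722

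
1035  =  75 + 960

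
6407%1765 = 1112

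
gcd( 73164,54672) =804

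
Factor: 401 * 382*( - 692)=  - 2^3*173^1*191^1*401^1 = - 106001944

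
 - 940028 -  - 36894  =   - 903134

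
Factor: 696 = 2^3*3^1 * 29^1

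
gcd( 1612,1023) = 31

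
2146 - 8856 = -6710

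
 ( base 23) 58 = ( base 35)3I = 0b1111011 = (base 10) 123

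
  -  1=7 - 8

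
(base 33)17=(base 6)104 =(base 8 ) 50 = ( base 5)130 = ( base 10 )40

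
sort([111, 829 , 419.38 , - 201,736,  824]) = [ - 201,111, 419.38,736,824,829 ]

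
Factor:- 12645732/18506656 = -3161433/4626664 = - 2^( - 3) * 3^1 *7^( - 1)*11^1*82619^( - 1 )*95801^1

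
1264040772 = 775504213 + 488536559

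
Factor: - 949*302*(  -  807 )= 2^1*3^1*13^1*73^1* 151^1*269^1 = 231284586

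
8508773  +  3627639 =12136412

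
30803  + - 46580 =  - 15777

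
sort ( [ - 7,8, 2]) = [-7,2, 8]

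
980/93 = 10+ 50/93 =10.54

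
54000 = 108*500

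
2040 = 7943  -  5903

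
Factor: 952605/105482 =2^(-1)*3^2 * 5^1*13^( - 1)* 4057^( - 1 ) * 21169^1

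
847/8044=847/8044 = 0.11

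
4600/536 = 575/67  =  8.58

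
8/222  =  4/111 = 0.04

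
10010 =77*130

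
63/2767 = 63/2767 = 0.02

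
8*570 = 4560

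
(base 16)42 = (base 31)24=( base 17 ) 3F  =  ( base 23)2K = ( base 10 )66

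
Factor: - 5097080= - 2^3*5^1* 79^1*1613^1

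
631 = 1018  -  387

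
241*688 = 165808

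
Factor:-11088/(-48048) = 3/13 =3^1*13^( - 1 )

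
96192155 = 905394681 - 809202526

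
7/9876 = 7/9876 = 0.00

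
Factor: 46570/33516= 2^ ( - 1)*3^( - 2)*5^1 * 7^ ( - 2 )*19^(-1)*4657^1=23285/16758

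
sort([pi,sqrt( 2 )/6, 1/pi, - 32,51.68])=[ - 32,sqrt ( 2) /6, 1/pi, pi , 51.68]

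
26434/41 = 644 +30/41 = 644.73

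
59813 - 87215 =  - 27402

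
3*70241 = 210723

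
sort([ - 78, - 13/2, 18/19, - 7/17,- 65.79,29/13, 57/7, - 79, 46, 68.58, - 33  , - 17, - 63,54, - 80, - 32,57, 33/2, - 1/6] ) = [ - 80, - 79, - 78, - 65.79, - 63, - 33, - 32,- 17, - 13/2, - 7/17, - 1/6, 18/19, 29/13, 57/7,33/2,46, 54, 57 , 68.58 ] 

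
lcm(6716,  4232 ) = 308936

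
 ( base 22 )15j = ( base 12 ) 431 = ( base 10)613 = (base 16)265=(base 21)184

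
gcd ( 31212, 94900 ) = 4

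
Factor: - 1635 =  - 3^1*5^1*109^1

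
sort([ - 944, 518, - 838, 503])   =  [ - 944, - 838, 503,  518] 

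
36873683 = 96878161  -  60004478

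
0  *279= 0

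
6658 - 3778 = 2880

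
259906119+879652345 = 1139558464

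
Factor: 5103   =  3^6*7^1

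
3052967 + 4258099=7311066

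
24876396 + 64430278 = 89306674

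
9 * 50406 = 453654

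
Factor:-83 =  -83^1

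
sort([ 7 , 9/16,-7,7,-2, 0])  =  [ - 7, - 2, 0, 9/16, 7, 7]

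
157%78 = 1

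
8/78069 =8/78069 = 0.00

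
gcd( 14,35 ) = 7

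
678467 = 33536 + 644931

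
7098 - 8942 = - 1844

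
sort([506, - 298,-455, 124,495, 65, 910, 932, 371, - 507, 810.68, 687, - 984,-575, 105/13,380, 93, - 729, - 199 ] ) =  [ - 984,  -  729, - 575, - 507, - 455, - 298, - 199, 105/13 , 65, 93,124, 371, 380, 495,506, 687, 810.68, 910,932 ]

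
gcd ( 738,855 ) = 9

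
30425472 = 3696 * 8232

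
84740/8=10592  +  1/2=10592.50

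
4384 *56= 245504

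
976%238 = 24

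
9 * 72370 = 651330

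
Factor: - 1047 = -3^1*349^1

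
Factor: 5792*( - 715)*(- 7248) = 2^9*3^1*5^1*11^1*13^1*151^1*181^1 = 30015997440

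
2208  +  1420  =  3628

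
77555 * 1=77555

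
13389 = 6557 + 6832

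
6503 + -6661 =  -158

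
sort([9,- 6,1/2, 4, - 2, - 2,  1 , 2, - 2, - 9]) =[ - 9, - 6, - 2,-2, -2,  1/2 , 1, 2,4, 9]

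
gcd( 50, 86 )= 2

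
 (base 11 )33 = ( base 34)12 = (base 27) 19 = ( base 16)24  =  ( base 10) 36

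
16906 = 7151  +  9755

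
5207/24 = 216 + 23/24 = 216.96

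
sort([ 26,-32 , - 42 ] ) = [ - 42,  -  32, 26 ] 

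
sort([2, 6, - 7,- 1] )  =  [ - 7,-1 , 2,  6 ]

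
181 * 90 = 16290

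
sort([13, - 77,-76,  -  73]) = [ - 77, - 76,  -  73 , 13]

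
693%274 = 145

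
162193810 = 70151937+92041873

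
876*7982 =6992232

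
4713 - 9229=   -  4516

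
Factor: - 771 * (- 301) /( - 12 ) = - 2^( - 2 ) * 7^1*43^1*257^1 = - 77357/4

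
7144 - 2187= 4957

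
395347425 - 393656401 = 1691024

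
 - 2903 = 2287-5190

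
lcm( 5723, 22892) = 22892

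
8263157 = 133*62129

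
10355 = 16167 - 5812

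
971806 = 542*1793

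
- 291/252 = - 2 +71/84 = -1.15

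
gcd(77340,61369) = 1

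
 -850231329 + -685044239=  - 1535275568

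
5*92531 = 462655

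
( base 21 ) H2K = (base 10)7559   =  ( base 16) 1d87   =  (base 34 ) 6ib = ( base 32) 7C7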